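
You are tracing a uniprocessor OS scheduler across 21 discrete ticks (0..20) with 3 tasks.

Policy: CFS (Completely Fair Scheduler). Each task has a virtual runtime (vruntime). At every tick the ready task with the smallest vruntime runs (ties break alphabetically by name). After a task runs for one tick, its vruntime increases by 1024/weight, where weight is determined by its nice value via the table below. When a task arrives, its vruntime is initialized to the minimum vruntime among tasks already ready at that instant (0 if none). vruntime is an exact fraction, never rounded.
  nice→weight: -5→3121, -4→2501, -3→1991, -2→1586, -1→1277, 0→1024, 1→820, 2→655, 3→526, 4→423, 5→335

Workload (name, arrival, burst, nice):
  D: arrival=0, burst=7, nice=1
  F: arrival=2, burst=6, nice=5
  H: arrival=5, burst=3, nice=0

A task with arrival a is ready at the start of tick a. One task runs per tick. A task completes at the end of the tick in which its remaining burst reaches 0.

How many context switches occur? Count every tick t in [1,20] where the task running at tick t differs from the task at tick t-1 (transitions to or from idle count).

context switches = 10

t=0: vr[D=0] → run D
t=1: vr[D=256/205] → run D
t=2: vr[D=512/205 F=512/205] → run D
t=3: vr[D=768/205 F=512/205] → run F
t=4: vr[D=768/205 F=76288/13735] → run D
t=5: vr[D=1024/205 F=76288/13735 H=1024/205] → run D
t=6: vr[D=256/41 F=76288/13735 H=1024/205] → run H
t=7: vr[D=256/41 F=76288/13735 H=1229/205] → run F
t=8: vr[D=256/41 F=118272/13735 H=1229/205] → run H
t=9: vr[D=256/41 F=118272/13735 H=1434/205] → run D
t=10: vr[D=1536/205 F=118272/13735 H=1434/205] → run H
t=11: vr[D=1536/205 F=118272/13735] → run D
t=12: vr[F=118272/13735] → run F
t=13: vr[F=160256/13735] → run F
t=14: vr[F=40448/2747] → run F
t=15: vr[F=244224/13735] → run F
t=16: (idle)
t=17: (idle)
t=18: (idle)
t=19: (idle)
t=20: (idle)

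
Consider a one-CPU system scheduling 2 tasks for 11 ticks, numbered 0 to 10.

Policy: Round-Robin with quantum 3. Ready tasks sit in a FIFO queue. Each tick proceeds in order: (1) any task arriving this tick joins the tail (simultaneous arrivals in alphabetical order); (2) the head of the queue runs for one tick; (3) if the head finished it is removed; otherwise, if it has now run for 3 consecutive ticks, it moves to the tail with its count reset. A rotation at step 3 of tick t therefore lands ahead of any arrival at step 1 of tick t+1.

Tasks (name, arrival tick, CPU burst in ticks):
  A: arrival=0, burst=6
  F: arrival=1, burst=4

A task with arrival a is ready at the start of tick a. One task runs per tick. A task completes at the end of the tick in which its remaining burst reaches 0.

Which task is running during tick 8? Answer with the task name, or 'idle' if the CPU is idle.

running at tick 8 = A

t=0: queue=[A] q_used=0 → run A
t=1: queue=[A,F] q_used=1 → run A
t=2: queue=[A,F] q_used=2 → run A
t=3: queue=[F,A] q_used=0 → run F
t=4: queue=[F,A] q_used=1 → run F
t=5: queue=[F,A] q_used=2 → run F
t=6: queue=[A,F] q_used=0 → run A
t=7: queue=[A,F] q_used=1 → run A
t=8: queue=[A,F] q_used=2 → run A
t=9: queue=[F] q_used=0 → run F
t=10: (idle)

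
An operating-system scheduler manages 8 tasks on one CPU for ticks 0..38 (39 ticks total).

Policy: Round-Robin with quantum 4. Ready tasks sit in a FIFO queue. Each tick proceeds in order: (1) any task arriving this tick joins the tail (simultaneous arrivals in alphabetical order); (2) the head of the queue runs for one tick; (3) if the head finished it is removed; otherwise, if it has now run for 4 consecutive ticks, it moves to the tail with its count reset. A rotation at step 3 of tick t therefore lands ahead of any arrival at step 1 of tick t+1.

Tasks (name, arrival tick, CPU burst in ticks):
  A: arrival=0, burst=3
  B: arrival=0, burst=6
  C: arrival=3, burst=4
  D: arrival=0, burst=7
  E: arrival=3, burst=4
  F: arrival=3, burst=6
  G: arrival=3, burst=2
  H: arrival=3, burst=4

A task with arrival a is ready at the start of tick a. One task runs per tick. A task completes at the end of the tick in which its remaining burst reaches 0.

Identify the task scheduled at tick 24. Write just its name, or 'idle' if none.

running at tick 24 = G

t=0: queue=[A,B,D] q_used=0 → run A
t=1: queue=[A,B,D] q_used=1 → run A
t=2: queue=[A,B,D] q_used=2 → run A
t=3: queue=[B,D,C,E,F,G,H] q_used=0 → run B
t=4: queue=[B,D,C,E,F,G,H] q_used=1 → run B
t=5: queue=[B,D,C,E,F,G,H] q_used=2 → run B
t=6: queue=[B,D,C,E,F,G,H] q_used=3 → run B
t=7: queue=[D,C,E,F,G,H,B] q_used=0 → run D
t=8: queue=[D,C,E,F,G,H,B] q_used=1 → run D
t=9: queue=[D,C,E,F,G,H,B] q_used=2 → run D
t=10: queue=[D,C,E,F,G,H,B] q_used=3 → run D
t=11: queue=[C,E,F,G,H,B,D] q_used=0 → run C
t=12: queue=[C,E,F,G,H,B,D] q_used=1 → run C
t=13: queue=[C,E,F,G,H,B,D] q_used=2 → run C
t=14: queue=[C,E,F,G,H,B,D] q_used=3 → run C
t=15: queue=[E,F,G,H,B,D] q_used=0 → run E
t=16: queue=[E,F,G,H,B,D] q_used=1 → run E
t=17: queue=[E,F,G,H,B,D] q_used=2 → run E
t=18: queue=[E,F,G,H,B,D] q_used=3 → run E
t=19: queue=[F,G,H,B,D] q_used=0 → run F
t=20: queue=[F,G,H,B,D] q_used=1 → run F
t=21: queue=[F,G,H,B,D] q_used=2 → run F
t=22: queue=[F,G,H,B,D] q_used=3 → run F
t=23: queue=[G,H,B,D,F] q_used=0 → run G
t=24: queue=[G,H,B,D,F] q_used=1 → run G
t=25: queue=[H,B,D,F] q_used=0 → run H
t=26: queue=[H,B,D,F] q_used=1 → run H
t=27: queue=[H,B,D,F] q_used=2 → run H
t=28: queue=[H,B,D,F] q_used=3 → run H
t=29: queue=[B,D,F] q_used=0 → run B
t=30: queue=[B,D,F] q_used=1 → run B
t=31: queue=[D,F] q_used=0 → run D
t=32: queue=[D,F] q_used=1 → run D
t=33: queue=[D,F] q_used=2 → run D
t=34: queue=[F] q_used=0 → run F
t=35: queue=[F] q_used=1 → run F
t=36: (idle)
t=37: (idle)
t=38: (idle)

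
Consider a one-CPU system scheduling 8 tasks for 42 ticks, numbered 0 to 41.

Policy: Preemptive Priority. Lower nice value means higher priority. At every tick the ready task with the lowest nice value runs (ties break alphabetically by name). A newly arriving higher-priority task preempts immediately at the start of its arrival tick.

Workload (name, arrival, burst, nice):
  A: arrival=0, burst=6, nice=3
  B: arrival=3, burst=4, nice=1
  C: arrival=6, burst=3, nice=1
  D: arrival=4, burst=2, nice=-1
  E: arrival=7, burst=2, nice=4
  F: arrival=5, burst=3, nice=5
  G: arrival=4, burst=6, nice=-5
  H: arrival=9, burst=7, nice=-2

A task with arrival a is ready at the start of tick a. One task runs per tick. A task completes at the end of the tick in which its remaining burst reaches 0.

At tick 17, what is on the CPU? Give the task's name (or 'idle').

running at tick 17 = D

t=0: ready={A} → run A
t=1: ready={A} → run A
t=2: ready={A} → run A
t=3: ready={A,B} → run B
t=4: ready={A,B,D,G} → run G
t=5: ready={A,B,D,F,G} → run G
t=6: ready={A,B,C,D,F,G} → run G
t=7: ready={A,B,C,D,E,F,G} → run G
t=8: ready={A,B,C,D,E,F,G} → run G
t=9: ready={A,B,C,D,E,F,G,H} → run G
t=10: ready={A,B,C,D,E,F,H} → run H
t=11: ready={A,B,C,D,E,F,H} → run H
t=12: ready={A,B,C,D,E,F,H} → run H
t=13: ready={A,B,C,D,E,F,H} → run H
t=14: ready={A,B,C,D,E,F,H} → run H
t=15: ready={A,B,C,D,E,F,H} → run H
t=16: ready={A,B,C,D,E,F,H} → run H
t=17: ready={A,B,C,D,E,F} → run D
t=18: ready={A,B,C,D,E,F} → run D
t=19: ready={A,B,C,E,F} → run B
t=20: ready={A,B,C,E,F} → run B
t=21: ready={A,B,C,E,F} → run B
t=22: ready={A,C,E,F} → run C
t=23: ready={A,C,E,F} → run C
t=24: ready={A,C,E,F} → run C
t=25: ready={A,E,F} → run A
t=26: ready={A,E,F} → run A
t=27: ready={A,E,F} → run A
t=28: ready={E,F} → run E
t=29: ready={E,F} → run E
t=30: ready={F} → run F
t=31: ready={F} → run F
t=32: ready={F} → run F
t=33: (idle)
t=34: (idle)
t=35: (idle)
t=36: (idle)
t=37: (idle)
t=38: (idle)
t=39: (idle)
t=40: (idle)
t=41: (idle)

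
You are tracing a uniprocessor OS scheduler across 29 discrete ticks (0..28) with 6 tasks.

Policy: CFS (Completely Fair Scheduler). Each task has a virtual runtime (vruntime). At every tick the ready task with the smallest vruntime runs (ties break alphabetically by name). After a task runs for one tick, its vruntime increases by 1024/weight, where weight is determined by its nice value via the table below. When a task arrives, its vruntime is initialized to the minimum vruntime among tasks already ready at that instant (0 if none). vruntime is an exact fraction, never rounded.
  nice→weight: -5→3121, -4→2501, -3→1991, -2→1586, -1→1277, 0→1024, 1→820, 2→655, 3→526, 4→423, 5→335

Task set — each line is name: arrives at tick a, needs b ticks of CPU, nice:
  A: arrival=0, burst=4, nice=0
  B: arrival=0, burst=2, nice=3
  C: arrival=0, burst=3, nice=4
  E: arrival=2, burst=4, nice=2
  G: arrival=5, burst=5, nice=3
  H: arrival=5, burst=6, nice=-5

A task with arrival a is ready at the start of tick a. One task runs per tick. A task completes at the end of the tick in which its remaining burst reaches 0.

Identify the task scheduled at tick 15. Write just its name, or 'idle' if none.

t=0: vr[A=0 B=0 C=0] → run A
t=1: vr[A=1 B=0 C=0] → run B
t=2: vr[A=1 B=512/263 C=0 E=0] → run C
t=3: vr[A=1 B=512/263 C=1024/423 E=0] → run E
t=4: vr[A=1 B=512/263 C=1024/423 E=1024/655] → run A
t=5: vr[A=2 B=512/263 C=1024/423 E=1024/655 G=1024/655 H=1024/655] → run E
t=6: vr[A=2 B=512/263 C=1024/423 E=2048/655 G=1024/655 H=1024/655] → run G
t=7: vr[A=2 B=512/263 C=1024/423 E=2048/655 G=604672/172265 H=1024/655] → run H
t=8: vr[A=2 B=512/263 C=1024/423 E=2048/655 G=604672/172265 H=3866624/2044255] → run H
t=9: vr[A=2 B=512/263 C=1024/423 E=2048/655 G=604672/172265 H=4537344/2044255] → run B
t=10: vr[A=2 C=1024/423 E=2048/655 G=604672/172265 H=4537344/2044255] → run A
t=11: vr[A=3 C=1024/423 E=2048/655 G=604672/172265 H=4537344/2044255] → run H
t=12: vr[A=3 C=1024/423 E=2048/655 G=604672/172265 H=5208064/2044255] → run C
t=13: vr[A=3 C=2048/423 E=2048/655 G=604672/172265 H=5208064/2044255] → run H
t=14: vr[A=3 C=2048/423 E=2048/655 G=604672/172265 H=5878784/2044255] → run H
t=15: vr[A=3 C=2048/423 E=2048/655 G=604672/172265 H=6549504/2044255] → run A
t=16: vr[C=2048/423 E=2048/655 G=604672/172265 H=6549504/2044255] → run E
t=17: vr[C=2048/423 E=3072/655 G=604672/172265 H=6549504/2044255] → run H
t=18: vr[C=2048/423 E=3072/655 G=604672/172265] → run G
t=19: vr[C=2048/423 E=3072/655 G=940032/172265] → run E
t=20: vr[C=2048/423 G=940032/172265] → run C
t=21: vr[G=940032/172265] → run G
t=22: vr[G=1275392/172265] → run G
t=23: vr[G=1610752/172265] → run G
t=24: (idle)
t=25: (idle)
t=26: (idle)
t=27: (idle)
t=28: (idle)

running at tick 15 = A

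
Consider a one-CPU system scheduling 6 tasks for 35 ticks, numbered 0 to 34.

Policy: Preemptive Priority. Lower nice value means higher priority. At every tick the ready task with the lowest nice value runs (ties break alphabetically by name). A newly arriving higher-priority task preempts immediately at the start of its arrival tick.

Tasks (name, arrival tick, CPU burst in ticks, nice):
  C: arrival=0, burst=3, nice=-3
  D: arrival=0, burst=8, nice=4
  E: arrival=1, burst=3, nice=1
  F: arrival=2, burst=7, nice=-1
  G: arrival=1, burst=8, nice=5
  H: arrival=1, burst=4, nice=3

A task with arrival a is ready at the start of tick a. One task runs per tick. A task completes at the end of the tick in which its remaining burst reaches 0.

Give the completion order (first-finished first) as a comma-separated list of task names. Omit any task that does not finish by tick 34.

t=0: ready={C,D} → run C
t=1: ready={C,D,E,G,H} → run C
t=2: ready={C,D,E,F,G,H} → run C
t=3: ready={D,E,F,G,H} → run F
t=4: ready={D,E,F,G,H} → run F
t=5: ready={D,E,F,G,H} → run F
t=6: ready={D,E,F,G,H} → run F
t=7: ready={D,E,F,G,H} → run F
t=8: ready={D,E,F,G,H} → run F
t=9: ready={D,E,F,G,H} → run F
t=10: ready={D,E,G,H} → run E
t=11: ready={D,E,G,H} → run E
t=12: ready={D,E,G,H} → run E
t=13: ready={D,G,H} → run H
t=14: ready={D,G,H} → run H
t=15: ready={D,G,H} → run H
t=16: ready={D,G,H} → run H
t=17: ready={D,G} → run D
t=18: ready={D,G} → run D
t=19: ready={D,G} → run D
t=20: ready={D,G} → run D
t=21: ready={D,G} → run D
t=22: ready={D,G} → run D
t=23: ready={D,G} → run D
t=24: ready={D,G} → run D
t=25: ready={G} → run G
t=26: ready={G} → run G
t=27: ready={G} → run G
t=28: ready={G} → run G
t=29: ready={G} → run G
t=30: ready={G} → run G
t=31: ready={G} → run G
t=32: ready={G} → run G
t=33: (idle)
t=34: (idle)

completion order = C, F, E, H, D, G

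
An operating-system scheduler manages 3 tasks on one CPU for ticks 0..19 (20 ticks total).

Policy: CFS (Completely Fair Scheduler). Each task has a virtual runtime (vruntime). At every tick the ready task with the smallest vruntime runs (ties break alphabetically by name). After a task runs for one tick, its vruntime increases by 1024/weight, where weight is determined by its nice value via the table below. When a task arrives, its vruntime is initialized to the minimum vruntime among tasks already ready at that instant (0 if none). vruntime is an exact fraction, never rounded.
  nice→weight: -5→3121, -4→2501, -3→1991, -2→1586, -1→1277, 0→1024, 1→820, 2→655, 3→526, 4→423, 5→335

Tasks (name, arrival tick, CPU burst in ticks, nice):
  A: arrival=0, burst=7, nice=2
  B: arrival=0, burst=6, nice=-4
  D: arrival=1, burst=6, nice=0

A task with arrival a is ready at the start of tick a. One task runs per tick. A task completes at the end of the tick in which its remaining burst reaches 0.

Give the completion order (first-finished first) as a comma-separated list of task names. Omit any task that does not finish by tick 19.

t=0: vr[A=0 B=0] → run A
t=1: vr[A=1024/655 B=0 D=0] → run B
t=2: vr[A=1024/655 B=1024/2501 D=0] → run D
t=3: vr[A=1024/655 B=1024/2501 D=1] → run B
t=4: vr[A=1024/655 B=2048/2501 D=1] → run B
t=5: vr[A=1024/655 B=3072/2501 D=1] → run D
t=6: vr[A=1024/655 B=3072/2501 D=2] → run B
t=7: vr[A=1024/655 B=4096/2501 D=2] → run A
t=8: vr[A=2048/655 B=4096/2501 D=2] → run B
t=9: vr[A=2048/655 B=5120/2501 D=2] → run D
t=10: vr[A=2048/655 B=5120/2501 D=3] → run B
t=11: vr[A=2048/655 D=3] → run D
t=12: vr[A=2048/655 D=4] → run A
t=13: vr[A=3072/655 D=4] → run D
t=14: vr[A=3072/655 D=5] → run A
t=15: vr[A=4096/655 D=5] → run D
t=16: vr[A=4096/655] → run A
t=17: vr[A=1024/131] → run A
t=18: vr[A=6144/655] → run A
t=19: (idle)

completion order = B, D, A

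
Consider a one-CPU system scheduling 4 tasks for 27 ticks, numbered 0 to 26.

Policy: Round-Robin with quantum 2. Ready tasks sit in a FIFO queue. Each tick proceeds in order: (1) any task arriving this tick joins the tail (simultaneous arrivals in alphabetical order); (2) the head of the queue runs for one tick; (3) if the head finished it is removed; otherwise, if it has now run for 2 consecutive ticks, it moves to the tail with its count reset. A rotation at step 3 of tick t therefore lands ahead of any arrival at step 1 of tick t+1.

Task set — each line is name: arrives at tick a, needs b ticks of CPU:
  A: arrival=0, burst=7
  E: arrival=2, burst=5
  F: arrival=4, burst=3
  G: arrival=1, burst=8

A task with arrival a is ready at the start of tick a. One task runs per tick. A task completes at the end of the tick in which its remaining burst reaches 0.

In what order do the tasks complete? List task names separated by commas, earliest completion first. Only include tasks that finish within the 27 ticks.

completion order = F, A, E, G

t=0: queue=[A] q_used=0 → run A
t=1: queue=[A,G] q_used=1 → run A
t=2: queue=[G,A,E] q_used=0 → run G
t=3: queue=[G,A,E] q_used=1 → run G
t=4: queue=[A,E,G,F] q_used=0 → run A
t=5: queue=[A,E,G,F] q_used=1 → run A
t=6: queue=[E,G,F,A] q_used=0 → run E
t=7: queue=[E,G,F,A] q_used=1 → run E
t=8: queue=[G,F,A,E] q_used=0 → run G
t=9: queue=[G,F,A,E] q_used=1 → run G
t=10: queue=[F,A,E,G] q_used=0 → run F
t=11: queue=[F,A,E,G] q_used=1 → run F
t=12: queue=[A,E,G,F] q_used=0 → run A
t=13: queue=[A,E,G,F] q_used=1 → run A
t=14: queue=[E,G,F,A] q_used=0 → run E
t=15: queue=[E,G,F,A] q_used=1 → run E
t=16: queue=[G,F,A,E] q_used=0 → run G
t=17: queue=[G,F,A,E] q_used=1 → run G
t=18: queue=[F,A,E,G] q_used=0 → run F
t=19: queue=[A,E,G] q_used=0 → run A
t=20: queue=[E,G] q_used=0 → run E
t=21: queue=[G] q_used=0 → run G
t=22: queue=[G] q_used=1 → run G
t=23: (idle)
t=24: (idle)
t=25: (idle)
t=26: (idle)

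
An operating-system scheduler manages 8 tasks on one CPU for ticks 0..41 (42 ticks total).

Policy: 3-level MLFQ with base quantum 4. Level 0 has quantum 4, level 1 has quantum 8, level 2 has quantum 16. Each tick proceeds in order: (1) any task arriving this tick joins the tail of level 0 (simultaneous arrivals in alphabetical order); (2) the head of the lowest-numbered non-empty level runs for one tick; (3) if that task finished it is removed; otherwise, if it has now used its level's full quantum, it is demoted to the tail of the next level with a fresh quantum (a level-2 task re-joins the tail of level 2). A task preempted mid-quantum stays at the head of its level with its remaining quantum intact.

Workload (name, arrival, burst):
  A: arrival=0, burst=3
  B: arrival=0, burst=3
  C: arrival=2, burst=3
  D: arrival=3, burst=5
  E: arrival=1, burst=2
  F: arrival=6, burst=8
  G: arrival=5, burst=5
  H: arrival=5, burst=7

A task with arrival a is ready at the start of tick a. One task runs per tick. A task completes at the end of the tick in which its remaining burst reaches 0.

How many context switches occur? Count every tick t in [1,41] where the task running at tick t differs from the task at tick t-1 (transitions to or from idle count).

t=0: L0/L1/L2 = AB/-/- → run A
t=1: L0/L1/L2 = ABE/-/- → run A
t=2: L0/L1/L2 = ABEC/-/- → run A
t=3: L0/L1/L2 = BECD/-/- → run B
t=4: L0/L1/L2 = BECD/-/- → run B
t=5: L0/L1/L2 = BECDGH/-/- → run B
t=6: L0/L1/L2 = ECDGHF/-/- → run E
t=7: L0/L1/L2 = ECDGHF/-/- → run E
t=8: L0/L1/L2 = CDGHF/-/- → run C
t=9: L0/L1/L2 = CDGHF/-/- → run C
t=10: L0/L1/L2 = CDGHF/-/- → run C
t=11: L0/L1/L2 = DGHF/-/- → run D
t=12: L0/L1/L2 = DGHF/-/- → run D
t=13: L0/L1/L2 = DGHF/-/- → run D
t=14: L0/L1/L2 = DGHF/-/- → run D
t=15: L0/L1/L2 = GHF/D/- → run G
t=16: L0/L1/L2 = GHF/D/- → run G
t=17: L0/L1/L2 = GHF/D/- → run G
t=18: L0/L1/L2 = GHF/D/- → run G
t=19: L0/L1/L2 = HF/DG/- → run H
t=20: L0/L1/L2 = HF/DG/- → run H
t=21: L0/L1/L2 = HF/DG/- → run H
t=22: L0/L1/L2 = HF/DG/- → run H
t=23: L0/L1/L2 = F/DGH/- → run F
t=24: L0/L1/L2 = F/DGH/- → run F
t=25: L0/L1/L2 = F/DGH/- → run F
t=26: L0/L1/L2 = F/DGH/- → run F
t=27: L0/L1/L2 = -/DGHF/- → run D
t=28: L0/L1/L2 = -/GHF/- → run G
t=29: L0/L1/L2 = -/HF/- → run H
t=30: L0/L1/L2 = -/HF/- → run H
t=31: L0/L1/L2 = -/HF/- → run H
t=32: L0/L1/L2 = -/F/- → run F
t=33: L0/L1/L2 = -/F/- → run F
t=34: L0/L1/L2 = -/F/- → run F
t=35: L0/L1/L2 = -/F/- → run F
t=36: (idle)
t=37: (idle)
t=38: (idle)
t=39: (idle)
t=40: (idle)
t=41: (idle)

context switches = 12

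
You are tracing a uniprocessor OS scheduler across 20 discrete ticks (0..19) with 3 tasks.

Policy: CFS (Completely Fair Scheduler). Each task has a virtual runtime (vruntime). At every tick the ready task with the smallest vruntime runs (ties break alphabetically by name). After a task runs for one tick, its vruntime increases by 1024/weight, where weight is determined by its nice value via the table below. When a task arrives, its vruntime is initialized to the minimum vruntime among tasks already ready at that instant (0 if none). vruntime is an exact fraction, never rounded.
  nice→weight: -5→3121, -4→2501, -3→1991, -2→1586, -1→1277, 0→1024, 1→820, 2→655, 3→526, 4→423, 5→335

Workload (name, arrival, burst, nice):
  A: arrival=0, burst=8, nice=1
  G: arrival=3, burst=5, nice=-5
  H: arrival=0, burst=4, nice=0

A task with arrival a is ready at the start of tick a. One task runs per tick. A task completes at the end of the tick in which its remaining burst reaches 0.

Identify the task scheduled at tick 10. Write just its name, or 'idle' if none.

running at tick 10 = G

t=0: vr[A=0 H=0] → run A
t=1: vr[A=256/205 H=0] → run H
t=2: vr[A=256/205 H=1] → run H
t=3: vr[A=256/205 G=256/205 H=2] → run A
t=4: vr[A=512/205 G=256/205 H=2] → run G
t=5: vr[A=512/205 G=1008896/639805 H=2] → run G
t=6: vr[A=512/205 G=1218816/639805 H=2] → run G
t=7: vr[A=512/205 G=1428736/639805 H=2] → run H
t=8: vr[A=512/205 G=1428736/639805 H=3] → run G
t=9: vr[A=512/205 G=1638656/639805 H=3] → run A
t=10: vr[A=768/205 G=1638656/639805 H=3] → run G
t=11: vr[A=768/205 H=3] → run H
t=12: vr[A=768/205] → run A
t=13: vr[A=1024/205] → run A
t=14: vr[A=256/41] → run A
t=15: vr[A=1536/205] → run A
t=16: vr[A=1792/205] → run A
t=17: (idle)
t=18: (idle)
t=19: (idle)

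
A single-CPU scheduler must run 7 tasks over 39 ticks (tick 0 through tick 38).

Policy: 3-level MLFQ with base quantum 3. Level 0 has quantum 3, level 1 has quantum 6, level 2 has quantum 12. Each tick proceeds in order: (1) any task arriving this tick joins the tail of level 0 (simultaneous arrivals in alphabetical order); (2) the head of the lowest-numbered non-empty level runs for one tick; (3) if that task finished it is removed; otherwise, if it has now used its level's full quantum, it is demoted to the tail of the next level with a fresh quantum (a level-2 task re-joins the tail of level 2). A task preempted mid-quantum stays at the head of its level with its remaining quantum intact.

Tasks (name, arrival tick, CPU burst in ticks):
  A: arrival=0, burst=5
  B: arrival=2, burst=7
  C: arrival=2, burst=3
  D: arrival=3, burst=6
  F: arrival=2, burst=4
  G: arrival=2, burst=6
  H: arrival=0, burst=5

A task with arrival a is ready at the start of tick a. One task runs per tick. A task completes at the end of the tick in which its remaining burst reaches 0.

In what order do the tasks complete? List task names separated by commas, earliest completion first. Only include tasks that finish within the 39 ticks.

completion order = C, A, H, B, F, G, D

t=0: L0/L1/L2 = AH/-/- → run A
t=1: L0/L1/L2 = AH/-/- → run A
t=2: L0/L1/L2 = AHBCFG/-/- → run A
t=3: L0/L1/L2 = HBCFGD/A/- → run H
t=4: L0/L1/L2 = HBCFGD/A/- → run H
t=5: L0/L1/L2 = HBCFGD/A/- → run H
t=6: L0/L1/L2 = BCFGD/AH/- → run B
t=7: L0/L1/L2 = BCFGD/AH/- → run B
t=8: L0/L1/L2 = BCFGD/AH/- → run B
t=9: L0/L1/L2 = CFGD/AHB/- → run C
t=10: L0/L1/L2 = CFGD/AHB/- → run C
t=11: L0/L1/L2 = CFGD/AHB/- → run C
t=12: L0/L1/L2 = FGD/AHB/- → run F
t=13: L0/L1/L2 = FGD/AHB/- → run F
t=14: L0/L1/L2 = FGD/AHB/- → run F
t=15: L0/L1/L2 = GD/AHBF/- → run G
t=16: L0/L1/L2 = GD/AHBF/- → run G
t=17: L0/L1/L2 = GD/AHBF/- → run G
t=18: L0/L1/L2 = D/AHBFG/- → run D
t=19: L0/L1/L2 = D/AHBFG/- → run D
t=20: L0/L1/L2 = D/AHBFG/- → run D
t=21: L0/L1/L2 = -/AHBFGD/- → run A
t=22: L0/L1/L2 = -/AHBFGD/- → run A
t=23: L0/L1/L2 = -/HBFGD/- → run H
t=24: L0/L1/L2 = -/HBFGD/- → run H
t=25: L0/L1/L2 = -/BFGD/- → run B
t=26: L0/L1/L2 = -/BFGD/- → run B
t=27: L0/L1/L2 = -/BFGD/- → run B
t=28: L0/L1/L2 = -/BFGD/- → run B
t=29: L0/L1/L2 = -/FGD/- → run F
t=30: L0/L1/L2 = -/GD/- → run G
t=31: L0/L1/L2 = -/GD/- → run G
t=32: L0/L1/L2 = -/GD/- → run G
t=33: L0/L1/L2 = -/D/- → run D
t=34: L0/L1/L2 = -/D/- → run D
t=35: L0/L1/L2 = -/D/- → run D
t=36: (idle)
t=37: (idle)
t=38: (idle)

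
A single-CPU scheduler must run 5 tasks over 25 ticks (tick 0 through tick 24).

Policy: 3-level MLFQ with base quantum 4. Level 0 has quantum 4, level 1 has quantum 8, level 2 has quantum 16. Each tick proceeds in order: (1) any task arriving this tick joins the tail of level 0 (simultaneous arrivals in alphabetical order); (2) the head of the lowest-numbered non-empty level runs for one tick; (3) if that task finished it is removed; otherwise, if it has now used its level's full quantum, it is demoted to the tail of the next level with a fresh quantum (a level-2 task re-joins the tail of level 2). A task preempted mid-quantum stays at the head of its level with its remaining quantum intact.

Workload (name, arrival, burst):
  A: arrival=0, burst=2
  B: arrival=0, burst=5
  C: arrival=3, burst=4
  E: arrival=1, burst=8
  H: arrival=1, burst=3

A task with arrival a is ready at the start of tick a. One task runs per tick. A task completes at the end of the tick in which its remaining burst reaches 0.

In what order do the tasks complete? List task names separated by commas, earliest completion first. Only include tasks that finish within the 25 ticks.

t=0: L0/L1/L2 = AB/-/- → run A
t=1: L0/L1/L2 = ABEH/-/- → run A
t=2: L0/L1/L2 = BEH/-/- → run B
t=3: L0/L1/L2 = BEHC/-/- → run B
t=4: L0/L1/L2 = BEHC/-/- → run B
t=5: L0/L1/L2 = BEHC/-/- → run B
t=6: L0/L1/L2 = EHC/B/- → run E
t=7: L0/L1/L2 = EHC/B/- → run E
t=8: L0/L1/L2 = EHC/B/- → run E
t=9: L0/L1/L2 = EHC/B/- → run E
t=10: L0/L1/L2 = HC/BE/- → run H
t=11: L0/L1/L2 = HC/BE/- → run H
t=12: L0/L1/L2 = HC/BE/- → run H
t=13: L0/L1/L2 = C/BE/- → run C
t=14: L0/L1/L2 = C/BE/- → run C
t=15: L0/L1/L2 = C/BE/- → run C
t=16: L0/L1/L2 = C/BE/- → run C
t=17: L0/L1/L2 = -/BE/- → run B
t=18: L0/L1/L2 = -/E/- → run E
t=19: L0/L1/L2 = -/E/- → run E
t=20: L0/L1/L2 = -/E/- → run E
t=21: L0/L1/L2 = -/E/- → run E
t=22: (idle)
t=23: (idle)
t=24: (idle)

completion order = A, H, C, B, E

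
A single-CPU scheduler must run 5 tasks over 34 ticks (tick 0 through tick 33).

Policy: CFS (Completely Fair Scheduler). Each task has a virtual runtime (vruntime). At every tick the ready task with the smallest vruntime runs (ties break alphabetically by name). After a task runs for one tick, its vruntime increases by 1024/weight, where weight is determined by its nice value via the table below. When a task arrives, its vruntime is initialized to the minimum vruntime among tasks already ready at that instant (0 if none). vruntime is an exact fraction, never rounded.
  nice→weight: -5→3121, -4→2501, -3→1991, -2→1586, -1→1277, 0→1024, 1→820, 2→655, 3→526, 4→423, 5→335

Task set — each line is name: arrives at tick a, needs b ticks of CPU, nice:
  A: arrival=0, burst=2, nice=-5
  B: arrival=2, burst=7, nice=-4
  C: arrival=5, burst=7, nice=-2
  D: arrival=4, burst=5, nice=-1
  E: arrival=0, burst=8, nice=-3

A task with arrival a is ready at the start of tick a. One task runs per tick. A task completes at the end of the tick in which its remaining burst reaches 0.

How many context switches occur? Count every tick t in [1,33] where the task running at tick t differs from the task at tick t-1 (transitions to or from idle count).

context switches = 28

t=0: vr[A=0 E=0] → run A
t=1: vr[A=1024/3121 E=0] → run E
t=2: vr[A=1024/3121 B=1024/3121 E=1024/1991] → run A
t=3: vr[B=1024/3121 E=1024/1991] → run B
t=4: vr[B=5756928/7805621 D=1024/1991 E=1024/1991] → run D
t=5: vr[B=5756928/7805621 C=1024/1991 D=3346432/2542507 E=1024/1991] → run C
t=6: vr[B=5756928/7805621 C=1831424/1578863 D=3346432/2542507 E=1024/1991] → run E
t=7: vr[B=5756928/7805621 C=1831424/1578863 D=3346432/2542507 E=2048/1991] → run B
t=8: vr[B=8952832/7805621 C=1831424/1578863 D=3346432/2542507 E=2048/1991] → run E
t=9: vr[B=8952832/7805621 C=1831424/1578863 D=3346432/2542507 E=3072/1991] → run B
t=10: vr[B=12148736/7805621 C=1831424/1578863 D=3346432/2542507 E=3072/1991] → run C
t=11: vr[B=12148736/7805621 C=2850816/1578863 D=3346432/2542507 E=3072/1991] → run D
t=12: vr[B=12148736/7805621 C=2850816/1578863 D=5385216/2542507 E=3072/1991] → run E
t=13: vr[B=12148736/7805621 C=2850816/1578863 D=5385216/2542507 E=4096/1991] → run B
t=14: vr[B=15344640/7805621 C=2850816/1578863 D=5385216/2542507 E=4096/1991] → run C
t=15: vr[B=15344640/7805621 C=3870208/1578863 D=5385216/2542507 E=4096/1991] → run B
t=16: vr[B=18540544/7805621 C=3870208/1578863 D=5385216/2542507 E=4096/1991] → run E
t=17: vr[B=18540544/7805621 C=3870208/1578863 D=5385216/2542507 E=5120/1991] → run D
t=18: vr[B=18540544/7805621 C=3870208/1578863 D=7424000/2542507 E=5120/1991] → run B
t=19: vr[B=21736448/7805621 C=3870208/1578863 D=7424000/2542507 E=5120/1991] → run C
t=20: vr[B=21736448/7805621 C=4889600/1578863 D=7424000/2542507 E=5120/1991] → run E
t=21: vr[B=21736448/7805621 C=4889600/1578863 D=7424000/2542507 E=6144/1991] → run B
t=22: vr[C=4889600/1578863 D=7424000/2542507 E=6144/1991] → run D
t=23: vr[C=4889600/1578863 D=9462784/2542507 E=6144/1991] → run E
t=24: vr[C=4889600/1578863 D=9462784/2542507 E=7168/1991] → run C
t=25: vr[C=5908992/1578863 D=9462784/2542507 E=7168/1991] → run E
t=26: vr[C=5908992/1578863 D=9462784/2542507] → run D
t=27: vr[C=5908992/1578863] → run C
t=28: vr[C=6928384/1578863] → run C
t=29: (idle)
t=30: (idle)
t=31: (idle)
t=32: (idle)
t=33: (idle)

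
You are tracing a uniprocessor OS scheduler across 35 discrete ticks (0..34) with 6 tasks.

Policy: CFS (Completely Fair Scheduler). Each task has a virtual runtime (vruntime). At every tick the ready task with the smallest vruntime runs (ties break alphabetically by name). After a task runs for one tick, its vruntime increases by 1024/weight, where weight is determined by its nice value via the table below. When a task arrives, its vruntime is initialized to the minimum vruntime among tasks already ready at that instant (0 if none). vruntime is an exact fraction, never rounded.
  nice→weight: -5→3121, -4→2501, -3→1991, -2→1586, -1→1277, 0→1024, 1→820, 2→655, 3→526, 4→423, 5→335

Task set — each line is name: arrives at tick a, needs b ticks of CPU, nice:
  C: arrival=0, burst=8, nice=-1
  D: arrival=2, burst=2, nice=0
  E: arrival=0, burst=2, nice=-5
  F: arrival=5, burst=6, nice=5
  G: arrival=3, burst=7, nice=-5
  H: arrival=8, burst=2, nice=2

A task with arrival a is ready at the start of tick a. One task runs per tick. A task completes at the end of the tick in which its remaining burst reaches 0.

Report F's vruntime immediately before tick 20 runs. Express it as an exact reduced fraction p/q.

vruntime(F, start of tick 20) = 7077888/1045535

t=0: vr[C=0 E=0] → run C
t=1: vr[C=1024/1277 E=0] → run E
t=2: vr[C=1024/1277 D=1024/3121 E=1024/3121] → run D
t=3: vr[C=1024/1277 D=4145/3121 E=1024/3121 G=1024/3121] → run E
t=4: vr[C=1024/1277 D=4145/3121 G=1024/3121] → run G
t=5: vr[C=1024/1277 D=4145/3121 F=2048/3121 G=2048/3121] → run F
t=6: vr[C=1024/1277 D=4145/3121 F=3881984/1045535 G=2048/3121] → run G
t=7: vr[C=1024/1277 D=4145/3121 F=3881984/1045535 G=3072/3121] → run C
t=8: vr[C=2048/1277 D=4145/3121 F=3881984/1045535 G=3072/3121 H=3072/3121] → run G
t=9: vr[C=2048/1277 D=4145/3121 F=3881984/1045535 G=4096/3121 H=3072/3121] → run H
t=10: vr[C=2048/1277 D=4145/3121 F=3881984/1045535 G=4096/3121 H=5208064/2044255] → run G
t=11: vr[C=2048/1277 D=4145/3121 F=3881984/1045535 G=5120/3121 H=5208064/2044255] → run D
t=12: vr[C=2048/1277 F=3881984/1045535 G=5120/3121 H=5208064/2044255] → run C
t=13: vr[C=3072/1277 F=3881984/1045535 G=5120/3121 H=5208064/2044255] → run G
t=14: vr[C=3072/1277 F=3881984/1045535 G=6144/3121 H=5208064/2044255] → run G
t=15: vr[C=3072/1277 F=3881984/1045535 G=7168/3121 H=5208064/2044255] → run G
t=16: vr[C=3072/1277 F=3881984/1045535 H=5208064/2044255] → run C
t=17: vr[C=4096/1277 F=3881984/1045535 H=5208064/2044255] → run H
t=18: vr[C=4096/1277 F=3881984/1045535] → run C
t=19: vr[C=5120/1277 F=3881984/1045535] → run F
t=20: vr[C=5120/1277 F=7077888/1045535] → run C
t=21: vr[C=6144/1277 F=7077888/1045535] → run C
t=22: vr[C=7168/1277 F=7077888/1045535] → run C
t=23: vr[F=7077888/1045535] → run F
t=24: vr[F=10273792/1045535] → run F
t=25: vr[F=13469696/1045535] → run F
t=26: vr[F=3333120/209107] → run F
t=27: (idle)
t=28: (idle)
t=29: (idle)
t=30: (idle)
t=31: (idle)
t=32: (idle)
t=33: (idle)
t=34: (idle)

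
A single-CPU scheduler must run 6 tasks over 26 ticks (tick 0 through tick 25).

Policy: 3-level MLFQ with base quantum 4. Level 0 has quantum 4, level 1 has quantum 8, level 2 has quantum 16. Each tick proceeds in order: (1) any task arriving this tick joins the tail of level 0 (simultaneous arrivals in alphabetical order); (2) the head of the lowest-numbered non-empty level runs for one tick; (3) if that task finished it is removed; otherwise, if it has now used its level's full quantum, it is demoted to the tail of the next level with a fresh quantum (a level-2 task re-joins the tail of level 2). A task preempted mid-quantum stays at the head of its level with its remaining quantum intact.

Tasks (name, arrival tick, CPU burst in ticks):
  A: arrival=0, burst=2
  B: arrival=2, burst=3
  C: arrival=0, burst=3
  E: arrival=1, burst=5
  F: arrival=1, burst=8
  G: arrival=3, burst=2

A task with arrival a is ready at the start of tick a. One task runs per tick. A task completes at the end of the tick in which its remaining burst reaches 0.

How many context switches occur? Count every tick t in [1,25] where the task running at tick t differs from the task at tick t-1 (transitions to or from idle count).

t=0: L0/L1/L2 = AC/-/- → run A
t=1: L0/L1/L2 = ACEF/-/- → run A
t=2: L0/L1/L2 = CEFB/-/- → run C
t=3: L0/L1/L2 = CEFBG/-/- → run C
t=4: L0/L1/L2 = CEFBG/-/- → run C
t=5: L0/L1/L2 = EFBG/-/- → run E
t=6: L0/L1/L2 = EFBG/-/- → run E
t=7: L0/L1/L2 = EFBG/-/- → run E
t=8: L0/L1/L2 = EFBG/-/- → run E
t=9: L0/L1/L2 = FBG/E/- → run F
t=10: L0/L1/L2 = FBG/E/- → run F
t=11: L0/L1/L2 = FBG/E/- → run F
t=12: L0/L1/L2 = FBG/E/- → run F
t=13: L0/L1/L2 = BG/EF/- → run B
t=14: L0/L1/L2 = BG/EF/- → run B
t=15: L0/L1/L2 = BG/EF/- → run B
t=16: L0/L1/L2 = G/EF/- → run G
t=17: L0/L1/L2 = G/EF/- → run G
t=18: L0/L1/L2 = -/EF/- → run E
t=19: L0/L1/L2 = -/F/- → run F
t=20: L0/L1/L2 = -/F/- → run F
t=21: L0/L1/L2 = -/F/- → run F
t=22: L0/L1/L2 = -/F/- → run F
t=23: (idle)
t=24: (idle)
t=25: (idle)

context switches = 8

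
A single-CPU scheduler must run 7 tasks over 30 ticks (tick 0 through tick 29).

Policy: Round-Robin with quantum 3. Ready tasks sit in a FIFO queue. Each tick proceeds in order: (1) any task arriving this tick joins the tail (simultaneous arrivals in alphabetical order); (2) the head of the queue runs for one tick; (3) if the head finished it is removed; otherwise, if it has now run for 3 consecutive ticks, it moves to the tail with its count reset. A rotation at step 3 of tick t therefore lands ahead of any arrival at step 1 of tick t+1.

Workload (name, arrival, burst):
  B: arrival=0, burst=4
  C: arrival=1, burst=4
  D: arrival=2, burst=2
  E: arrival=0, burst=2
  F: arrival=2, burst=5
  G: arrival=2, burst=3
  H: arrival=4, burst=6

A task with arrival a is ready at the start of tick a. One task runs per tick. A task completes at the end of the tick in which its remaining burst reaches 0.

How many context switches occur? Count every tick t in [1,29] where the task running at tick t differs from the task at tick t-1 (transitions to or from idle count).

context switches = 11

t=0: queue=[B,E] q_used=0 → run B
t=1: queue=[B,E,C] q_used=1 → run B
t=2: queue=[B,E,C,D,F,G] q_used=2 → run B
t=3: queue=[E,C,D,F,G,B] q_used=0 → run E
t=4: queue=[E,C,D,F,G,B,H] q_used=1 → run E
t=5: queue=[C,D,F,G,B,H] q_used=0 → run C
t=6: queue=[C,D,F,G,B,H] q_used=1 → run C
t=7: queue=[C,D,F,G,B,H] q_used=2 → run C
t=8: queue=[D,F,G,B,H,C] q_used=0 → run D
t=9: queue=[D,F,G,B,H,C] q_used=1 → run D
t=10: queue=[F,G,B,H,C] q_used=0 → run F
t=11: queue=[F,G,B,H,C] q_used=1 → run F
t=12: queue=[F,G,B,H,C] q_used=2 → run F
t=13: queue=[G,B,H,C,F] q_used=0 → run G
t=14: queue=[G,B,H,C,F] q_used=1 → run G
t=15: queue=[G,B,H,C,F] q_used=2 → run G
t=16: queue=[B,H,C,F] q_used=0 → run B
t=17: queue=[H,C,F] q_used=0 → run H
t=18: queue=[H,C,F] q_used=1 → run H
t=19: queue=[H,C,F] q_used=2 → run H
t=20: queue=[C,F,H] q_used=0 → run C
t=21: queue=[F,H] q_used=0 → run F
t=22: queue=[F,H] q_used=1 → run F
t=23: queue=[H] q_used=0 → run H
t=24: queue=[H] q_used=1 → run H
t=25: queue=[H] q_used=2 → run H
t=26: (idle)
t=27: (idle)
t=28: (idle)
t=29: (idle)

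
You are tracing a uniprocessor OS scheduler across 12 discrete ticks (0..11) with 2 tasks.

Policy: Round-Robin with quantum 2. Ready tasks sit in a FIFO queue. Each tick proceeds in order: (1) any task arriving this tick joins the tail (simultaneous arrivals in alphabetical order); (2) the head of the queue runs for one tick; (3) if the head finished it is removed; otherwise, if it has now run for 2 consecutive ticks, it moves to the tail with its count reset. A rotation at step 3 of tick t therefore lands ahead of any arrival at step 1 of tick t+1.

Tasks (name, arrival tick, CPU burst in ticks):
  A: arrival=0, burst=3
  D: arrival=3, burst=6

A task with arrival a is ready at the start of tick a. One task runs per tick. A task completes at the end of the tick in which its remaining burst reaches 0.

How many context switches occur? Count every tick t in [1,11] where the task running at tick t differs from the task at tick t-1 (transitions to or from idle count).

context switches = 2

t=0: queue=[A] q_used=0 → run A
t=1: queue=[A] q_used=1 → run A
t=2: queue=[A] q_used=0 → run A
t=3: queue=[D] q_used=0 → run D
t=4: queue=[D] q_used=1 → run D
t=5: queue=[D] q_used=0 → run D
t=6: queue=[D] q_used=1 → run D
t=7: queue=[D] q_used=0 → run D
t=8: queue=[D] q_used=1 → run D
t=9: (idle)
t=10: (idle)
t=11: (idle)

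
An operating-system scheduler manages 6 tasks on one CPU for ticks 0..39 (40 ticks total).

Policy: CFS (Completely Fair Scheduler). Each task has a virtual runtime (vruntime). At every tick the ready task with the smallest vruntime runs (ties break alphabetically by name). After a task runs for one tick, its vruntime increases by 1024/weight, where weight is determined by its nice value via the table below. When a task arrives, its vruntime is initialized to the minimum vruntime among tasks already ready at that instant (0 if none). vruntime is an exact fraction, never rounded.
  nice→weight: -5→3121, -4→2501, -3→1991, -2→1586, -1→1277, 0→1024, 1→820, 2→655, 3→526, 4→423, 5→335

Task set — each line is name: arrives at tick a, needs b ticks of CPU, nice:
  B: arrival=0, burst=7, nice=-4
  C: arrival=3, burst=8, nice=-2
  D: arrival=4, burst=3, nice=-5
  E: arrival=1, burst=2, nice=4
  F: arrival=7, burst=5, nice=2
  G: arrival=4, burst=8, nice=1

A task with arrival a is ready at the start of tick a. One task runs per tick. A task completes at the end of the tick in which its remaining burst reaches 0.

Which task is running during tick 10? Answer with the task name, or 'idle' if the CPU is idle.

running at tick 10 = C

t=0: vr[B=0] → run B
t=1: vr[B=1024/2501 E=1024/2501] → run B
t=2: vr[B=2048/2501 E=1024/2501] → run E
t=3: vr[B=2048/2501 C=2048/2501 E=2994176/1057923] → run B
t=4: vr[B=3072/2501 C=2048/2501 D=2048/2501 E=2994176/1057923 G=2048/2501] → run C
t=5: vr[B=3072/2501 C=47616/32513 D=2048/2501 E=2994176/1057923 G=2048/2501] → run D
t=6: vr[B=3072/2501 C=47616/32513 D=8952832/7805621 E=2994176/1057923 G=2048/2501] → run G
t=7: vr[B=3072/2501 C=47616/32513 D=8952832/7805621 E=2994176/1057923 F=8952832/7805621 G=25856/12505] → run D
t=8: vr[B=3072/2501 C=47616/32513 D=11513856/7805621 E=2994176/1057923 F=8952832/7805621 G=25856/12505] → run F
t=9: vr[B=3072/2501 C=47616/32513 D=11513856/7805621 E=2994176/1057923 F=13857060864/5112681755 G=25856/12505] → run B
t=10: vr[B=4096/2501 C=47616/32513 D=11513856/7805621 E=2994176/1057923 F=13857060864/5112681755 G=25856/12505] → run C
t=11: vr[B=4096/2501 C=68608/32513 D=11513856/7805621 E=2994176/1057923 F=13857060864/5112681755 G=25856/12505] → run D
t=12: vr[B=4096/2501 C=68608/32513 E=2994176/1057923 F=13857060864/5112681755 G=25856/12505] → run B
t=13: vr[B=5120/2501 C=68608/32513 E=2994176/1057923 F=13857060864/5112681755 G=25856/12505] → run B
t=14: vr[B=6144/2501 C=68608/32513 E=2994176/1057923 F=13857060864/5112681755 G=25856/12505] → run G
t=15: vr[B=6144/2501 C=68608/32513 E=2994176/1057923 F=13857060864/5112681755 G=41472/12505] → run C
t=16: vr[B=6144/2501 C=89600/32513 E=2994176/1057923 F=13857060864/5112681755 G=41472/12505] → run B
t=17: vr[C=89600/32513 E=2994176/1057923 F=13857060864/5112681755 G=41472/12505] → run F
t=18: vr[C=89600/32513 E=2994176/1057923 F=21850016768/5112681755 G=41472/12505] → run C
t=19: vr[C=110592/32513 E=2994176/1057923 F=21850016768/5112681755 G=41472/12505] → run E
t=20: vr[C=110592/32513 F=21850016768/5112681755 G=41472/12505] → run G
t=21: vr[C=110592/32513 F=21850016768/5112681755 G=57088/12505] → run C
t=22: vr[C=131584/32513 F=21850016768/5112681755 G=57088/12505] → run C
t=23: vr[C=152576/32513 F=21850016768/5112681755 G=57088/12505] → run F
t=24: vr[C=152576/32513 F=29842972672/5112681755 G=57088/12505] → run G
t=25: vr[C=152576/32513 F=29842972672/5112681755 G=72704/12505] → run C
t=26: vr[C=173568/32513 F=29842972672/5112681755 G=72704/12505] → run C
t=27: vr[F=29842972672/5112681755 G=72704/12505] → run G
t=28: vr[F=29842972672/5112681755 G=17664/2501] → run F
t=29: vr[F=37835928576/5112681755 G=17664/2501] → run G
t=30: vr[F=37835928576/5112681755 G=103936/12505] → run F
t=31: vr[G=103936/12505] → run G
t=32: vr[G=119552/12505] → run G
t=33: (idle)
t=34: (idle)
t=35: (idle)
t=36: (idle)
t=37: (idle)
t=38: (idle)
t=39: (idle)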